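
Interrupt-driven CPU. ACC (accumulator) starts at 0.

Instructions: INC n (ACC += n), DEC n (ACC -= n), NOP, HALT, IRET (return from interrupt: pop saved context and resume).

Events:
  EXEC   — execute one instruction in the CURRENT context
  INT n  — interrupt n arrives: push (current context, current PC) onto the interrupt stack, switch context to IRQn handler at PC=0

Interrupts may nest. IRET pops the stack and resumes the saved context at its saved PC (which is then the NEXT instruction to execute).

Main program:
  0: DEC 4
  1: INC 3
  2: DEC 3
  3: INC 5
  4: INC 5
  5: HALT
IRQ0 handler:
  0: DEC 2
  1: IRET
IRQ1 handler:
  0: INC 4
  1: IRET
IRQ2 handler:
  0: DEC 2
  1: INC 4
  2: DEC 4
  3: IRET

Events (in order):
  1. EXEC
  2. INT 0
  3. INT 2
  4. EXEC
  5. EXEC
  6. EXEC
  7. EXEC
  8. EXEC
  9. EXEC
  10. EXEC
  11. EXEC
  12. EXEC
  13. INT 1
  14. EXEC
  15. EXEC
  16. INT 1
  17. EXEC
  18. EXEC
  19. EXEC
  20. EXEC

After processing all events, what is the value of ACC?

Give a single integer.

Answer: 10

Derivation:
Event 1 (EXEC): [MAIN] PC=0: DEC 4 -> ACC=-4
Event 2 (INT 0): INT 0 arrives: push (MAIN, PC=1), enter IRQ0 at PC=0 (depth now 1)
Event 3 (INT 2): INT 2 arrives: push (IRQ0, PC=0), enter IRQ2 at PC=0 (depth now 2)
Event 4 (EXEC): [IRQ2] PC=0: DEC 2 -> ACC=-6
Event 5 (EXEC): [IRQ2] PC=1: INC 4 -> ACC=-2
Event 6 (EXEC): [IRQ2] PC=2: DEC 4 -> ACC=-6
Event 7 (EXEC): [IRQ2] PC=3: IRET -> resume IRQ0 at PC=0 (depth now 1)
Event 8 (EXEC): [IRQ0] PC=0: DEC 2 -> ACC=-8
Event 9 (EXEC): [IRQ0] PC=1: IRET -> resume MAIN at PC=1 (depth now 0)
Event 10 (EXEC): [MAIN] PC=1: INC 3 -> ACC=-5
Event 11 (EXEC): [MAIN] PC=2: DEC 3 -> ACC=-8
Event 12 (EXEC): [MAIN] PC=3: INC 5 -> ACC=-3
Event 13 (INT 1): INT 1 arrives: push (MAIN, PC=4), enter IRQ1 at PC=0 (depth now 1)
Event 14 (EXEC): [IRQ1] PC=0: INC 4 -> ACC=1
Event 15 (EXEC): [IRQ1] PC=1: IRET -> resume MAIN at PC=4 (depth now 0)
Event 16 (INT 1): INT 1 arrives: push (MAIN, PC=4), enter IRQ1 at PC=0 (depth now 1)
Event 17 (EXEC): [IRQ1] PC=0: INC 4 -> ACC=5
Event 18 (EXEC): [IRQ1] PC=1: IRET -> resume MAIN at PC=4 (depth now 0)
Event 19 (EXEC): [MAIN] PC=4: INC 5 -> ACC=10
Event 20 (EXEC): [MAIN] PC=5: HALT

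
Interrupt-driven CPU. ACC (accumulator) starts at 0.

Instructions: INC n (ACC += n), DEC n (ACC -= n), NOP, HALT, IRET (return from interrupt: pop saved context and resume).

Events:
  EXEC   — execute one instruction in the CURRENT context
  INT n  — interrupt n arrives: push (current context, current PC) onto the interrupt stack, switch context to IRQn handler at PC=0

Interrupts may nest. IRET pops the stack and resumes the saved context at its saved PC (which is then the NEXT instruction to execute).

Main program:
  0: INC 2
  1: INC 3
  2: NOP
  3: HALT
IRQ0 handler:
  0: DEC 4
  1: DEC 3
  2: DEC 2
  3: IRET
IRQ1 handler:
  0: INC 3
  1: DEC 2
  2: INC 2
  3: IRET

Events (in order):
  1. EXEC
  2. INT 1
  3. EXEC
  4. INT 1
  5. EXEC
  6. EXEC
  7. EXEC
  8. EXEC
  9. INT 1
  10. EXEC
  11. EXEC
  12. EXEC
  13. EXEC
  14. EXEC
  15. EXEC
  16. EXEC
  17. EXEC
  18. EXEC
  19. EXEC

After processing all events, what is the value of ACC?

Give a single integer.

Answer: 14

Derivation:
Event 1 (EXEC): [MAIN] PC=0: INC 2 -> ACC=2
Event 2 (INT 1): INT 1 arrives: push (MAIN, PC=1), enter IRQ1 at PC=0 (depth now 1)
Event 3 (EXEC): [IRQ1] PC=0: INC 3 -> ACC=5
Event 4 (INT 1): INT 1 arrives: push (IRQ1, PC=1), enter IRQ1 at PC=0 (depth now 2)
Event 5 (EXEC): [IRQ1] PC=0: INC 3 -> ACC=8
Event 6 (EXEC): [IRQ1] PC=1: DEC 2 -> ACC=6
Event 7 (EXEC): [IRQ1] PC=2: INC 2 -> ACC=8
Event 8 (EXEC): [IRQ1] PC=3: IRET -> resume IRQ1 at PC=1 (depth now 1)
Event 9 (INT 1): INT 1 arrives: push (IRQ1, PC=1), enter IRQ1 at PC=0 (depth now 2)
Event 10 (EXEC): [IRQ1] PC=0: INC 3 -> ACC=11
Event 11 (EXEC): [IRQ1] PC=1: DEC 2 -> ACC=9
Event 12 (EXEC): [IRQ1] PC=2: INC 2 -> ACC=11
Event 13 (EXEC): [IRQ1] PC=3: IRET -> resume IRQ1 at PC=1 (depth now 1)
Event 14 (EXEC): [IRQ1] PC=1: DEC 2 -> ACC=9
Event 15 (EXEC): [IRQ1] PC=2: INC 2 -> ACC=11
Event 16 (EXEC): [IRQ1] PC=3: IRET -> resume MAIN at PC=1 (depth now 0)
Event 17 (EXEC): [MAIN] PC=1: INC 3 -> ACC=14
Event 18 (EXEC): [MAIN] PC=2: NOP
Event 19 (EXEC): [MAIN] PC=3: HALT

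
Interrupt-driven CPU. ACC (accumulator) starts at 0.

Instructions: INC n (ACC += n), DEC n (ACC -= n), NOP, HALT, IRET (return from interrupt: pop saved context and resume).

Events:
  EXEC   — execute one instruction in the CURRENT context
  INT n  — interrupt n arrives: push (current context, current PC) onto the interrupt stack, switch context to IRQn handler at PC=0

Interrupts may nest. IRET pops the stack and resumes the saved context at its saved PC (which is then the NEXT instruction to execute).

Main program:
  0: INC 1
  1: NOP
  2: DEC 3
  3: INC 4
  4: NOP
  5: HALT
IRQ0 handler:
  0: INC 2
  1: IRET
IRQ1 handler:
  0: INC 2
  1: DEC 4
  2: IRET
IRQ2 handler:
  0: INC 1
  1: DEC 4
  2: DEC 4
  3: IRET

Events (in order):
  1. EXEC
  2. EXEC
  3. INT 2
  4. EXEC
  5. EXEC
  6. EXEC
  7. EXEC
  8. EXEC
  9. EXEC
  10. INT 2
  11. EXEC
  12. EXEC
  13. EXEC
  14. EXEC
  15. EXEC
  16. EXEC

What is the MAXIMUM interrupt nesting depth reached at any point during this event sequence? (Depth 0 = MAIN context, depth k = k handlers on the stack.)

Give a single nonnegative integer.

Event 1 (EXEC): [MAIN] PC=0: INC 1 -> ACC=1 [depth=0]
Event 2 (EXEC): [MAIN] PC=1: NOP [depth=0]
Event 3 (INT 2): INT 2 arrives: push (MAIN, PC=2), enter IRQ2 at PC=0 (depth now 1) [depth=1]
Event 4 (EXEC): [IRQ2] PC=0: INC 1 -> ACC=2 [depth=1]
Event 5 (EXEC): [IRQ2] PC=1: DEC 4 -> ACC=-2 [depth=1]
Event 6 (EXEC): [IRQ2] PC=2: DEC 4 -> ACC=-6 [depth=1]
Event 7 (EXEC): [IRQ2] PC=3: IRET -> resume MAIN at PC=2 (depth now 0) [depth=0]
Event 8 (EXEC): [MAIN] PC=2: DEC 3 -> ACC=-9 [depth=0]
Event 9 (EXEC): [MAIN] PC=3: INC 4 -> ACC=-5 [depth=0]
Event 10 (INT 2): INT 2 arrives: push (MAIN, PC=4), enter IRQ2 at PC=0 (depth now 1) [depth=1]
Event 11 (EXEC): [IRQ2] PC=0: INC 1 -> ACC=-4 [depth=1]
Event 12 (EXEC): [IRQ2] PC=1: DEC 4 -> ACC=-8 [depth=1]
Event 13 (EXEC): [IRQ2] PC=2: DEC 4 -> ACC=-12 [depth=1]
Event 14 (EXEC): [IRQ2] PC=3: IRET -> resume MAIN at PC=4 (depth now 0) [depth=0]
Event 15 (EXEC): [MAIN] PC=4: NOP [depth=0]
Event 16 (EXEC): [MAIN] PC=5: HALT [depth=0]
Max depth observed: 1

Answer: 1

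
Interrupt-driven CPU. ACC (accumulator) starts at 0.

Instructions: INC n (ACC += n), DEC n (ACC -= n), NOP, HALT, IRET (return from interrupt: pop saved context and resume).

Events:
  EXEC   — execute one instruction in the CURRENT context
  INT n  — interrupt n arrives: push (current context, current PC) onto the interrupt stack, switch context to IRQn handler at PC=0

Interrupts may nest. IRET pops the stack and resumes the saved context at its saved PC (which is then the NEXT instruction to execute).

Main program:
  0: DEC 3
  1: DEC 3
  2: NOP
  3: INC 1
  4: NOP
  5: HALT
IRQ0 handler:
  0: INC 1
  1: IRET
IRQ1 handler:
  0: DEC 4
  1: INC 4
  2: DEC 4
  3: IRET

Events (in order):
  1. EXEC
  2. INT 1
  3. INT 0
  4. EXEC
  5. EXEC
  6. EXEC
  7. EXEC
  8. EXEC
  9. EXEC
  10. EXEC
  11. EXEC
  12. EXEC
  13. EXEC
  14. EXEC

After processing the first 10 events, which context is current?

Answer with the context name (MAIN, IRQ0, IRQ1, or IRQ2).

Answer: MAIN

Derivation:
Event 1 (EXEC): [MAIN] PC=0: DEC 3 -> ACC=-3
Event 2 (INT 1): INT 1 arrives: push (MAIN, PC=1), enter IRQ1 at PC=0 (depth now 1)
Event 3 (INT 0): INT 0 arrives: push (IRQ1, PC=0), enter IRQ0 at PC=0 (depth now 2)
Event 4 (EXEC): [IRQ0] PC=0: INC 1 -> ACC=-2
Event 5 (EXEC): [IRQ0] PC=1: IRET -> resume IRQ1 at PC=0 (depth now 1)
Event 6 (EXEC): [IRQ1] PC=0: DEC 4 -> ACC=-6
Event 7 (EXEC): [IRQ1] PC=1: INC 4 -> ACC=-2
Event 8 (EXEC): [IRQ1] PC=2: DEC 4 -> ACC=-6
Event 9 (EXEC): [IRQ1] PC=3: IRET -> resume MAIN at PC=1 (depth now 0)
Event 10 (EXEC): [MAIN] PC=1: DEC 3 -> ACC=-9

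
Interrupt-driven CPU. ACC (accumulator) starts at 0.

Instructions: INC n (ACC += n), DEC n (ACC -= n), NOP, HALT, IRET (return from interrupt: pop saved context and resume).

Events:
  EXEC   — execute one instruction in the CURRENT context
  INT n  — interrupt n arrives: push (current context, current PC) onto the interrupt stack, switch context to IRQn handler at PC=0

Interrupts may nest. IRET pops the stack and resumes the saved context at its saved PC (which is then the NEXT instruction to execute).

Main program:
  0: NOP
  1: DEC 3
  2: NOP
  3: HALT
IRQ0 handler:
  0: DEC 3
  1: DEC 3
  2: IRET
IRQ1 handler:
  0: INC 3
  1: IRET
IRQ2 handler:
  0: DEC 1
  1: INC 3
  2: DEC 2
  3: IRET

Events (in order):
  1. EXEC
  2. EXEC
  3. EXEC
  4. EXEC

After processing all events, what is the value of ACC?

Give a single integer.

Event 1 (EXEC): [MAIN] PC=0: NOP
Event 2 (EXEC): [MAIN] PC=1: DEC 3 -> ACC=-3
Event 3 (EXEC): [MAIN] PC=2: NOP
Event 4 (EXEC): [MAIN] PC=3: HALT

Answer: -3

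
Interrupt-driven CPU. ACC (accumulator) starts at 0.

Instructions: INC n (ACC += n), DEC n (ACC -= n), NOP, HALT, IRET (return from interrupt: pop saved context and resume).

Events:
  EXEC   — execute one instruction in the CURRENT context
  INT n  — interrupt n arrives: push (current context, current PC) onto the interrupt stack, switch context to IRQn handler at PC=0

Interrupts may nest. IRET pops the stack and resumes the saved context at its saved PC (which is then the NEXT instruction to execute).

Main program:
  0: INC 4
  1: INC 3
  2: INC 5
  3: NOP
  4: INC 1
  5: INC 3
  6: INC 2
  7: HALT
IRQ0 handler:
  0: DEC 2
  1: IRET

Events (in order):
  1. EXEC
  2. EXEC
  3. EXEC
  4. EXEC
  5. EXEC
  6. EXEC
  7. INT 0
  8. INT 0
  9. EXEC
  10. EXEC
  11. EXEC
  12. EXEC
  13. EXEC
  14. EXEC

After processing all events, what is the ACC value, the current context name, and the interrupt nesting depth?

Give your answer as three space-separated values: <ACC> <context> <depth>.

Event 1 (EXEC): [MAIN] PC=0: INC 4 -> ACC=4
Event 2 (EXEC): [MAIN] PC=1: INC 3 -> ACC=7
Event 3 (EXEC): [MAIN] PC=2: INC 5 -> ACC=12
Event 4 (EXEC): [MAIN] PC=3: NOP
Event 5 (EXEC): [MAIN] PC=4: INC 1 -> ACC=13
Event 6 (EXEC): [MAIN] PC=5: INC 3 -> ACC=16
Event 7 (INT 0): INT 0 arrives: push (MAIN, PC=6), enter IRQ0 at PC=0 (depth now 1)
Event 8 (INT 0): INT 0 arrives: push (IRQ0, PC=0), enter IRQ0 at PC=0 (depth now 2)
Event 9 (EXEC): [IRQ0] PC=0: DEC 2 -> ACC=14
Event 10 (EXEC): [IRQ0] PC=1: IRET -> resume IRQ0 at PC=0 (depth now 1)
Event 11 (EXEC): [IRQ0] PC=0: DEC 2 -> ACC=12
Event 12 (EXEC): [IRQ0] PC=1: IRET -> resume MAIN at PC=6 (depth now 0)
Event 13 (EXEC): [MAIN] PC=6: INC 2 -> ACC=14
Event 14 (EXEC): [MAIN] PC=7: HALT

Answer: 14 MAIN 0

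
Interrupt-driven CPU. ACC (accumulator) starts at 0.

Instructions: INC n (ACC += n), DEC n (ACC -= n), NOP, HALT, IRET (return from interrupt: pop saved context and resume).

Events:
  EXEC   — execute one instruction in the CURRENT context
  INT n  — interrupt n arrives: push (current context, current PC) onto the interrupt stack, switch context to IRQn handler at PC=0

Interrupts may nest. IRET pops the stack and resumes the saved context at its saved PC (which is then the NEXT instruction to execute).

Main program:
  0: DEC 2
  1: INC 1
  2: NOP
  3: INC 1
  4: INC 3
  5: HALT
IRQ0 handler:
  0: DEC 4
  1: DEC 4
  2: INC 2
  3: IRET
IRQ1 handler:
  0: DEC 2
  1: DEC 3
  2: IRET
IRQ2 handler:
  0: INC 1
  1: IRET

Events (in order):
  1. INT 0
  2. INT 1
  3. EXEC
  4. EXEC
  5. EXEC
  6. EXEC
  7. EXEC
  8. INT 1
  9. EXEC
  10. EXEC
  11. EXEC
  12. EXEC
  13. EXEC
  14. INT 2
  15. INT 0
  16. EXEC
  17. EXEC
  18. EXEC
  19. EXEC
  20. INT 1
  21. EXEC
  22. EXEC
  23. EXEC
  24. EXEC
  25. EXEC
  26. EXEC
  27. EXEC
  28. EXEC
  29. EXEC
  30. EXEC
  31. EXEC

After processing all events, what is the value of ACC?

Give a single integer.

Answer: -23

Derivation:
Event 1 (INT 0): INT 0 arrives: push (MAIN, PC=0), enter IRQ0 at PC=0 (depth now 1)
Event 2 (INT 1): INT 1 arrives: push (IRQ0, PC=0), enter IRQ1 at PC=0 (depth now 2)
Event 3 (EXEC): [IRQ1] PC=0: DEC 2 -> ACC=-2
Event 4 (EXEC): [IRQ1] PC=1: DEC 3 -> ACC=-5
Event 5 (EXEC): [IRQ1] PC=2: IRET -> resume IRQ0 at PC=0 (depth now 1)
Event 6 (EXEC): [IRQ0] PC=0: DEC 4 -> ACC=-9
Event 7 (EXEC): [IRQ0] PC=1: DEC 4 -> ACC=-13
Event 8 (INT 1): INT 1 arrives: push (IRQ0, PC=2), enter IRQ1 at PC=0 (depth now 2)
Event 9 (EXEC): [IRQ1] PC=0: DEC 2 -> ACC=-15
Event 10 (EXEC): [IRQ1] PC=1: DEC 3 -> ACC=-18
Event 11 (EXEC): [IRQ1] PC=2: IRET -> resume IRQ0 at PC=2 (depth now 1)
Event 12 (EXEC): [IRQ0] PC=2: INC 2 -> ACC=-16
Event 13 (EXEC): [IRQ0] PC=3: IRET -> resume MAIN at PC=0 (depth now 0)
Event 14 (INT 2): INT 2 arrives: push (MAIN, PC=0), enter IRQ2 at PC=0 (depth now 1)
Event 15 (INT 0): INT 0 arrives: push (IRQ2, PC=0), enter IRQ0 at PC=0 (depth now 2)
Event 16 (EXEC): [IRQ0] PC=0: DEC 4 -> ACC=-20
Event 17 (EXEC): [IRQ0] PC=1: DEC 4 -> ACC=-24
Event 18 (EXEC): [IRQ0] PC=2: INC 2 -> ACC=-22
Event 19 (EXEC): [IRQ0] PC=3: IRET -> resume IRQ2 at PC=0 (depth now 1)
Event 20 (INT 1): INT 1 arrives: push (IRQ2, PC=0), enter IRQ1 at PC=0 (depth now 2)
Event 21 (EXEC): [IRQ1] PC=0: DEC 2 -> ACC=-24
Event 22 (EXEC): [IRQ1] PC=1: DEC 3 -> ACC=-27
Event 23 (EXEC): [IRQ1] PC=2: IRET -> resume IRQ2 at PC=0 (depth now 1)
Event 24 (EXEC): [IRQ2] PC=0: INC 1 -> ACC=-26
Event 25 (EXEC): [IRQ2] PC=1: IRET -> resume MAIN at PC=0 (depth now 0)
Event 26 (EXEC): [MAIN] PC=0: DEC 2 -> ACC=-28
Event 27 (EXEC): [MAIN] PC=1: INC 1 -> ACC=-27
Event 28 (EXEC): [MAIN] PC=2: NOP
Event 29 (EXEC): [MAIN] PC=3: INC 1 -> ACC=-26
Event 30 (EXEC): [MAIN] PC=4: INC 3 -> ACC=-23
Event 31 (EXEC): [MAIN] PC=5: HALT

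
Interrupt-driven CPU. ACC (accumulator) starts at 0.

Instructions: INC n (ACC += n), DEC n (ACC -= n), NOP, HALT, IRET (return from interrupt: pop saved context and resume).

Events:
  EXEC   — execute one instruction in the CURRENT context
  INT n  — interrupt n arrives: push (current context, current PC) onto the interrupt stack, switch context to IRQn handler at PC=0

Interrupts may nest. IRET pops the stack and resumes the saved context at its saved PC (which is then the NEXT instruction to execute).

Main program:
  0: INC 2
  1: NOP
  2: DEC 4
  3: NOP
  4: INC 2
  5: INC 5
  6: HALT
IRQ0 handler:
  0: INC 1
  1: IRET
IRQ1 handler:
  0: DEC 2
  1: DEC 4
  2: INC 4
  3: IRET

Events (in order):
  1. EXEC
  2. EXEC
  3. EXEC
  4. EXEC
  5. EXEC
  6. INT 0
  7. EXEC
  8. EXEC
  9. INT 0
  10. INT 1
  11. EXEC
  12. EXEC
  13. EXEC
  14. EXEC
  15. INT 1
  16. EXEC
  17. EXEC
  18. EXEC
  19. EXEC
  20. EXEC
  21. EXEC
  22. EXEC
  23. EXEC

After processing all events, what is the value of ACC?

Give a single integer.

Answer: 3

Derivation:
Event 1 (EXEC): [MAIN] PC=0: INC 2 -> ACC=2
Event 2 (EXEC): [MAIN] PC=1: NOP
Event 3 (EXEC): [MAIN] PC=2: DEC 4 -> ACC=-2
Event 4 (EXEC): [MAIN] PC=3: NOP
Event 5 (EXEC): [MAIN] PC=4: INC 2 -> ACC=0
Event 6 (INT 0): INT 0 arrives: push (MAIN, PC=5), enter IRQ0 at PC=0 (depth now 1)
Event 7 (EXEC): [IRQ0] PC=0: INC 1 -> ACC=1
Event 8 (EXEC): [IRQ0] PC=1: IRET -> resume MAIN at PC=5 (depth now 0)
Event 9 (INT 0): INT 0 arrives: push (MAIN, PC=5), enter IRQ0 at PC=0 (depth now 1)
Event 10 (INT 1): INT 1 arrives: push (IRQ0, PC=0), enter IRQ1 at PC=0 (depth now 2)
Event 11 (EXEC): [IRQ1] PC=0: DEC 2 -> ACC=-1
Event 12 (EXEC): [IRQ1] PC=1: DEC 4 -> ACC=-5
Event 13 (EXEC): [IRQ1] PC=2: INC 4 -> ACC=-1
Event 14 (EXEC): [IRQ1] PC=3: IRET -> resume IRQ0 at PC=0 (depth now 1)
Event 15 (INT 1): INT 1 arrives: push (IRQ0, PC=0), enter IRQ1 at PC=0 (depth now 2)
Event 16 (EXEC): [IRQ1] PC=0: DEC 2 -> ACC=-3
Event 17 (EXEC): [IRQ1] PC=1: DEC 4 -> ACC=-7
Event 18 (EXEC): [IRQ1] PC=2: INC 4 -> ACC=-3
Event 19 (EXEC): [IRQ1] PC=3: IRET -> resume IRQ0 at PC=0 (depth now 1)
Event 20 (EXEC): [IRQ0] PC=0: INC 1 -> ACC=-2
Event 21 (EXEC): [IRQ0] PC=1: IRET -> resume MAIN at PC=5 (depth now 0)
Event 22 (EXEC): [MAIN] PC=5: INC 5 -> ACC=3
Event 23 (EXEC): [MAIN] PC=6: HALT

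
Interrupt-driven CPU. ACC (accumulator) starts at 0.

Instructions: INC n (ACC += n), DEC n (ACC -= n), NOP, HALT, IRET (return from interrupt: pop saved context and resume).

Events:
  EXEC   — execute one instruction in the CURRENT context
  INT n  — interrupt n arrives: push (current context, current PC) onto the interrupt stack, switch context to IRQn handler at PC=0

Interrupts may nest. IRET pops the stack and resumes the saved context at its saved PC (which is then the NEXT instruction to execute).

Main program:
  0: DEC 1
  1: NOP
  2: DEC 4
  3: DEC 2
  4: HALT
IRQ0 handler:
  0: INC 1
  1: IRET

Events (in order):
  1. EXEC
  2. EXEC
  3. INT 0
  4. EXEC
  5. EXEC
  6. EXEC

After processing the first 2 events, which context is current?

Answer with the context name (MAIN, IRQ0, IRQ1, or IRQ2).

Event 1 (EXEC): [MAIN] PC=0: DEC 1 -> ACC=-1
Event 2 (EXEC): [MAIN] PC=1: NOP

Answer: MAIN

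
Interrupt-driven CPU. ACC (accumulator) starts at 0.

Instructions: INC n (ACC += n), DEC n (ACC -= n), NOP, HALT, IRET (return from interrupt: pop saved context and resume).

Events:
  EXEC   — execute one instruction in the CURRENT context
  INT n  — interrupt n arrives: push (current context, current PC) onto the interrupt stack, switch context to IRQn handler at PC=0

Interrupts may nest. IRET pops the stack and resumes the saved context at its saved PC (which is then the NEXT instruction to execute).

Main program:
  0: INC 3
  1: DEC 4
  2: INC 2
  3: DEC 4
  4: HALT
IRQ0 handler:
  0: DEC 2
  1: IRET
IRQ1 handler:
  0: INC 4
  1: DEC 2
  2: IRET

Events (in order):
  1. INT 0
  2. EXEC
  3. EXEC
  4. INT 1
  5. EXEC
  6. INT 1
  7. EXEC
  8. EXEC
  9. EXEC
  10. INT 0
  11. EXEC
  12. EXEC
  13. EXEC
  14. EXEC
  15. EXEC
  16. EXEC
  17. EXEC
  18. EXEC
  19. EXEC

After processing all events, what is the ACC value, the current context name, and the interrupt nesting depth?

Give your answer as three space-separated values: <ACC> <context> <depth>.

Answer: -3 MAIN 0

Derivation:
Event 1 (INT 0): INT 0 arrives: push (MAIN, PC=0), enter IRQ0 at PC=0 (depth now 1)
Event 2 (EXEC): [IRQ0] PC=0: DEC 2 -> ACC=-2
Event 3 (EXEC): [IRQ0] PC=1: IRET -> resume MAIN at PC=0 (depth now 0)
Event 4 (INT 1): INT 1 arrives: push (MAIN, PC=0), enter IRQ1 at PC=0 (depth now 1)
Event 5 (EXEC): [IRQ1] PC=0: INC 4 -> ACC=2
Event 6 (INT 1): INT 1 arrives: push (IRQ1, PC=1), enter IRQ1 at PC=0 (depth now 2)
Event 7 (EXEC): [IRQ1] PC=0: INC 4 -> ACC=6
Event 8 (EXEC): [IRQ1] PC=1: DEC 2 -> ACC=4
Event 9 (EXEC): [IRQ1] PC=2: IRET -> resume IRQ1 at PC=1 (depth now 1)
Event 10 (INT 0): INT 0 arrives: push (IRQ1, PC=1), enter IRQ0 at PC=0 (depth now 2)
Event 11 (EXEC): [IRQ0] PC=0: DEC 2 -> ACC=2
Event 12 (EXEC): [IRQ0] PC=1: IRET -> resume IRQ1 at PC=1 (depth now 1)
Event 13 (EXEC): [IRQ1] PC=1: DEC 2 -> ACC=0
Event 14 (EXEC): [IRQ1] PC=2: IRET -> resume MAIN at PC=0 (depth now 0)
Event 15 (EXEC): [MAIN] PC=0: INC 3 -> ACC=3
Event 16 (EXEC): [MAIN] PC=1: DEC 4 -> ACC=-1
Event 17 (EXEC): [MAIN] PC=2: INC 2 -> ACC=1
Event 18 (EXEC): [MAIN] PC=3: DEC 4 -> ACC=-3
Event 19 (EXEC): [MAIN] PC=4: HALT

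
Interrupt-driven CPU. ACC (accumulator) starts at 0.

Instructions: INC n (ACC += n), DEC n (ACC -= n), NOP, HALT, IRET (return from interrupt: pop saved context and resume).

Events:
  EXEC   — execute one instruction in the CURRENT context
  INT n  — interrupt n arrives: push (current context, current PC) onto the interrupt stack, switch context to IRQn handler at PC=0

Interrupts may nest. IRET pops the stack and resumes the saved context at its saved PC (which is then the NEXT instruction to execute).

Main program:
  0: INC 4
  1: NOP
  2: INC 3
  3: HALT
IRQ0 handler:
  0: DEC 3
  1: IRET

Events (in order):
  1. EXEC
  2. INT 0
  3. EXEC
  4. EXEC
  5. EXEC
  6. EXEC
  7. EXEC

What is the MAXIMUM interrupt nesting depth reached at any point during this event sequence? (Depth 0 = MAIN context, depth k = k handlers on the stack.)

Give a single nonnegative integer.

Event 1 (EXEC): [MAIN] PC=0: INC 4 -> ACC=4 [depth=0]
Event 2 (INT 0): INT 0 arrives: push (MAIN, PC=1), enter IRQ0 at PC=0 (depth now 1) [depth=1]
Event 3 (EXEC): [IRQ0] PC=0: DEC 3 -> ACC=1 [depth=1]
Event 4 (EXEC): [IRQ0] PC=1: IRET -> resume MAIN at PC=1 (depth now 0) [depth=0]
Event 5 (EXEC): [MAIN] PC=1: NOP [depth=0]
Event 6 (EXEC): [MAIN] PC=2: INC 3 -> ACC=4 [depth=0]
Event 7 (EXEC): [MAIN] PC=3: HALT [depth=0]
Max depth observed: 1

Answer: 1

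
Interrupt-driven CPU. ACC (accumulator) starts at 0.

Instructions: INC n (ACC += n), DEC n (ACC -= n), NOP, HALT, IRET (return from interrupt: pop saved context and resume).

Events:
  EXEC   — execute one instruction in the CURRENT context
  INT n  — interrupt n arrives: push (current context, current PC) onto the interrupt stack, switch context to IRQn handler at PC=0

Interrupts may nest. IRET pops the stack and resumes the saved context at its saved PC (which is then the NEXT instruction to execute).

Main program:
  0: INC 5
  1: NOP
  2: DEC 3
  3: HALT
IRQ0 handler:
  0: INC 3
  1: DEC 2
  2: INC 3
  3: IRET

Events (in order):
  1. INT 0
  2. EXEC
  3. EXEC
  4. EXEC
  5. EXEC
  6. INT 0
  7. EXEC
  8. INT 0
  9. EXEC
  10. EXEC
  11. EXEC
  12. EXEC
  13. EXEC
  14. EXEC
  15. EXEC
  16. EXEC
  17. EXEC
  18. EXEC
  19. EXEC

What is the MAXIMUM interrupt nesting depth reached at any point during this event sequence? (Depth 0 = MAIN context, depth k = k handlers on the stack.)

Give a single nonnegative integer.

Answer: 2

Derivation:
Event 1 (INT 0): INT 0 arrives: push (MAIN, PC=0), enter IRQ0 at PC=0 (depth now 1) [depth=1]
Event 2 (EXEC): [IRQ0] PC=0: INC 3 -> ACC=3 [depth=1]
Event 3 (EXEC): [IRQ0] PC=1: DEC 2 -> ACC=1 [depth=1]
Event 4 (EXEC): [IRQ0] PC=2: INC 3 -> ACC=4 [depth=1]
Event 5 (EXEC): [IRQ0] PC=3: IRET -> resume MAIN at PC=0 (depth now 0) [depth=0]
Event 6 (INT 0): INT 0 arrives: push (MAIN, PC=0), enter IRQ0 at PC=0 (depth now 1) [depth=1]
Event 7 (EXEC): [IRQ0] PC=0: INC 3 -> ACC=7 [depth=1]
Event 8 (INT 0): INT 0 arrives: push (IRQ0, PC=1), enter IRQ0 at PC=0 (depth now 2) [depth=2]
Event 9 (EXEC): [IRQ0] PC=0: INC 3 -> ACC=10 [depth=2]
Event 10 (EXEC): [IRQ0] PC=1: DEC 2 -> ACC=8 [depth=2]
Event 11 (EXEC): [IRQ0] PC=2: INC 3 -> ACC=11 [depth=2]
Event 12 (EXEC): [IRQ0] PC=3: IRET -> resume IRQ0 at PC=1 (depth now 1) [depth=1]
Event 13 (EXEC): [IRQ0] PC=1: DEC 2 -> ACC=9 [depth=1]
Event 14 (EXEC): [IRQ0] PC=2: INC 3 -> ACC=12 [depth=1]
Event 15 (EXEC): [IRQ0] PC=3: IRET -> resume MAIN at PC=0 (depth now 0) [depth=0]
Event 16 (EXEC): [MAIN] PC=0: INC 5 -> ACC=17 [depth=0]
Event 17 (EXEC): [MAIN] PC=1: NOP [depth=0]
Event 18 (EXEC): [MAIN] PC=2: DEC 3 -> ACC=14 [depth=0]
Event 19 (EXEC): [MAIN] PC=3: HALT [depth=0]
Max depth observed: 2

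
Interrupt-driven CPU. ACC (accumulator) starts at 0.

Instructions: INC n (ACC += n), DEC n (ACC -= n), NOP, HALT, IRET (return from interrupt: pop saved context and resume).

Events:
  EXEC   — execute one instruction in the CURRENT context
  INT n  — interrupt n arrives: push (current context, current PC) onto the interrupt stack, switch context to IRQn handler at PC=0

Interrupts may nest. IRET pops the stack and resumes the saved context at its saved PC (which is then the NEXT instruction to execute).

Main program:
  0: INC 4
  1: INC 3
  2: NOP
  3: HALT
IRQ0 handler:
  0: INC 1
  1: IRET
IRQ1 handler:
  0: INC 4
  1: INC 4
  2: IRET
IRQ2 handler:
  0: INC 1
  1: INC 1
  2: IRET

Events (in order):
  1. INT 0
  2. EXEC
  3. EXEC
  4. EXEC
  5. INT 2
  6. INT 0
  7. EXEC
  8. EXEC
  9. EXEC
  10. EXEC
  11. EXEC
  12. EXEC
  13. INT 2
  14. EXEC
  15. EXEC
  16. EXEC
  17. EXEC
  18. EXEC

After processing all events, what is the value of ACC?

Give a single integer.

Answer: 13

Derivation:
Event 1 (INT 0): INT 0 arrives: push (MAIN, PC=0), enter IRQ0 at PC=0 (depth now 1)
Event 2 (EXEC): [IRQ0] PC=0: INC 1 -> ACC=1
Event 3 (EXEC): [IRQ0] PC=1: IRET -> resume MAIN at PC=0 (depth now 0)
Event 4 (EXEC): [MAIN] PC=0: INC 4 -> ACC=5
Event 5 (INT 2): INT 2 arrives: push (MAIN, PC=1), enter IRQ2 at PC=0 (depth now 1)
Event 6 (INT 0): INT 0 arrives: push (IRQ2, PC=0), enter IRQ0 at PC=0 (depth now 2)
Event 7 (EXEC): [IRQ0] PC=0: INC 1 -> ACC=6
Event 8 (EXEC): [IRQ0] PC=1: IRET -> resume IRQ2 at PC=0 (depth now 1)
Event 9 (EXEC): [IRQ2] PC=0: INC 1 -> ACC=7
Event 10 (EXEC): [IRQ2] PC=1: INC 1 -> ACC=8
Event 11 (EXEC): [IRQ2] PC=2: IRET -> resume MAIN at PC=1 (depth now 0)
Event 12 (EXEC): [MAIN] PC=1: INC 3 -> ACC=11
Event 13 (INT 2): INT 2 arrives: push (MAIN, PC=2), enter IRQ2 at PC=0 (depth now 1)
Event 14 (EXEC): [IRQ2] PC=0: INC 1 -> ACC=12
Event 15 (EXEC): [IRQ2] PC=1: INC 1 -> ACC=13
Event 16 (EXEC): [IRQ2] PC=2: IRET -> resume MAIN at PC=2 (depth now 0)
Event 17 (EXEC): [MAIN] PC=2: NOP
Event 18 (EXEC): [MAIN] PC=3: HALT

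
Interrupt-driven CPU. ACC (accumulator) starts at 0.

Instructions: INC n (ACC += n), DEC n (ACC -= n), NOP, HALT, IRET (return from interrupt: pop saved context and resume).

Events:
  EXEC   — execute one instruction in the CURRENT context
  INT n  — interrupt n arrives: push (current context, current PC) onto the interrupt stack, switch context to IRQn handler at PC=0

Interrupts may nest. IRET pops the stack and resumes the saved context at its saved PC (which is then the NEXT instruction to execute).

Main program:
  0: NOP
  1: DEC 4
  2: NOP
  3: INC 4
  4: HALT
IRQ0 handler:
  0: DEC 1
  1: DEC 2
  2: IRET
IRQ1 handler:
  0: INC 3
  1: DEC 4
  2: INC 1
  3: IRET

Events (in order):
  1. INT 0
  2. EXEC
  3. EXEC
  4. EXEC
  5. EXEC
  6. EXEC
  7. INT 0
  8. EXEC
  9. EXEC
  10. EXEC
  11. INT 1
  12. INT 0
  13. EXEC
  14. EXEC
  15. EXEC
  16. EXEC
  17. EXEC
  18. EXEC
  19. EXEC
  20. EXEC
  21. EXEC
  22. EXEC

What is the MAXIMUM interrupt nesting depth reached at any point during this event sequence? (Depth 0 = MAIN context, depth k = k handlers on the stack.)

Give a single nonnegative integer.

Event 1 (INT 0): INT 0 arrives: push (MAIN, PC=0), enter IRQ0 at PC=0 (depth now 1) [depth=1]
Event 2 (EXEC): [IRQ0] PC=0: DEC 1 -> ACC=-1 [depth=1]
Event 3 (EXEC): [IRQ0] PC=1: DEC 2 -> ACC=-3 [depth=1]
Event 4 (EXEC): [IRQ0] PC=2: IRET -> resume MAIN at PC=0 (depth now 0) [depth=0]
Event 5 (EXEC): [MAIN] PC=0: NOP [depth=0]
Event 6 (EXEC): [MAIN] PC=1: DEC 4 -> ACC=-7 [depth=0]
Event 7 (INT 0): INT 0 arrives: push (MAIN, PC=2), enter IRQ0 at PC=0 (depth now 1) [depth=1]
Event 8 (EXEC): [IRQ0] PC=0: DEC 1 -> ACC=-8 [depth=1]
Event 9 (EXEC): [IRQ0] PC=1: DEC 2 -> ACC=-10 [depth=1]
Event 10 (EXEC): [IRQ0] PC=2: IRET -> resume MAIN at PC=2 (depth now 0) [depth=0]
Event 11 (INT 1): INT 1 arrives: push (MAIN, PC=2), enter IRQ1 at PC=0 (depth now 1) [depth=1]
Event 12 (INT 0): INT 0 arrives: push (IRQ1, PC=0), enter IRQ0 at PC=0 (depth now 2) [depth=2]
Event 13 (EXEC): [IRQ0] PC=0: DEC 1 -> ACC=-11 [depth=2]
Event 14 (EXEC): [IRQ0] PC=1: DEC 2 -> ACC=-13 [depth=2]
Event 15 (EXEC): [IRQ0] PC=2: IRET -> resume IRQ1 at PC=0 (depth now 1) [depth=1]
Event 16 (EXEC): [IRQ1] PC=0: INC 3 -> ACC=-10 [depth=1]
Event 17 (EXEC): [IRQ1] PC=1: DEC 4 -> ACC=-14 [depth=1]
Event 18 (EXEC): [IRQ1] PC=2: INC 1 -> ACC=-13 [depth=1]
Event 19 (EXEC): [IRQ1] PC=3: IRET -> resume MAIN at PC=2 (depth now 0) [depth=0]
Event 20 (EXEC): [MAIN] PC=2: NOP [depth=0]
Event 21 (EXEC): [MAIN] PC=3: INC 4 -> ACC=-9 [depth=0]
Event 22 (EXEC): [MAIN] PC=4: HALT [depth=0]
Max depth observed: 2

Answer: 2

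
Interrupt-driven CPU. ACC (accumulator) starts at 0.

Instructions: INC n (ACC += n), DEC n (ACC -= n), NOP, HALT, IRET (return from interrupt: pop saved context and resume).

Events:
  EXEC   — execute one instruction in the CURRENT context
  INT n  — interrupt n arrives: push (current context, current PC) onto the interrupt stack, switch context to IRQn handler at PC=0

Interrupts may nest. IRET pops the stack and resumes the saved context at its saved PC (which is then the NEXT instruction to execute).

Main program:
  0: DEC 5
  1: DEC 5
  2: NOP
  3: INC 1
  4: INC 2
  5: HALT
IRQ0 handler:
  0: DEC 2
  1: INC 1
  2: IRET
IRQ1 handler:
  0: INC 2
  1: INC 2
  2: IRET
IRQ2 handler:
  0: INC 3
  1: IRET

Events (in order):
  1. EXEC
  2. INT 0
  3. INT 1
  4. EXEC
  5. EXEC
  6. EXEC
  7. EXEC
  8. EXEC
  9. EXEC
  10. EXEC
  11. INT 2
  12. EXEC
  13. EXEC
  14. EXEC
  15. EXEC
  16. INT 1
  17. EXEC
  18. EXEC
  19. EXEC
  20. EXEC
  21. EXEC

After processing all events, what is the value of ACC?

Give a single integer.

Answer: 3

Derivation:
Event 1 (EXEC): [MAIN] PC=0: DEC 5 -> ACC=-5
Event 2 (INT 0): INT 0 arrives: push (MAIN, PC=1), enter IRQ0 at PC=0 (depth now 1)
Event 3 (INT 1): INT 1 arrives: push (IRQ0, PC=0), enter IRQ1 at PC=0 (depth now 2)
Event 4 (EXEC): [IRQ1] PC=0: INC 2 -> ACC=-3
Event 5 (EXEC): [IRQ1] PC=1: INC 2 -> ACC=-1
Event 6 (EXEC): [IRQ1] PC=2: IRET -> resume IRQ0 at PC=0 (depth now 1)
Event 7 (EXEC): [IRQ0] PC=0: DEC 2 -> ACC=-3
Event 8 (EXEC): [IRQ0] PC=1: INC 1 -> ACC=-2
Event 9 (EXEC): [IRQ0] PC=2: IRET -> resume MAIN at PC=1 (depth now 0)
Event 10 (EXEC): [MAIN] PC=1: DEC 5 -> ACC=-7
Event 11 (INT 2): INT 2 arrives: push (MAIN, PC=2), enter IRQ2 at PC=0 (depth now 1)
Event 12 (EXEC): [IRQ2] PC=0: INC 3 -> ACC=-4
Event 13 (EXEC): [IRQ2] PC=1: IRET -> resume MAIN at PC=2 (depth now 0)
Event 14 (EXEC): [MAIN] PC=2: NOP
Event 15 (EXEC): [MAIN] PC=3: INC 1 -> ACC=-3
Event 16 (INT 1): INT 1 arrives: push (MAIN, PC=4), enter IRQ1 at PC=0 (depth now 1)
Event 17 (EXEC): [IRQ1] PC=0: INC 2 -> ACC=-1
Event 18 (EXEC): [IRQ1] PC=1: INC 2 -> ACC=1
Event 19 (EXEC): [IRQ1] PC=2: IRET -> resume MAIN at PC=4 (depth now 0)
Event 20 (EXEC): [MAIN] PC=4: INC 2 -> ACC=3
Event 21 (EXEC): [MAIN] PC=5: HALT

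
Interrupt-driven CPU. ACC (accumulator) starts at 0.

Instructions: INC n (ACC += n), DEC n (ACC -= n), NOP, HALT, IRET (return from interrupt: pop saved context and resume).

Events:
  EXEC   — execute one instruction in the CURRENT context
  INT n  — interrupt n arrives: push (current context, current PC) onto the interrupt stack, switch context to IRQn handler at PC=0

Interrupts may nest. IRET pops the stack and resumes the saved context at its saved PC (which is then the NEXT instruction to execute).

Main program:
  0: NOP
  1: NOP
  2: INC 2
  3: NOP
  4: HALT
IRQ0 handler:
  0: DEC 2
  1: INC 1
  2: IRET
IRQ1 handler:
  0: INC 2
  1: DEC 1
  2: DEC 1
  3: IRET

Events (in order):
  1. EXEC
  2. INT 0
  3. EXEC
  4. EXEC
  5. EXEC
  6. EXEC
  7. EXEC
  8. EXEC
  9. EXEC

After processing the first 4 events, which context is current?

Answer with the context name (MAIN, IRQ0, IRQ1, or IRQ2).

Event 1 (EXEC): [MAIN] PC=0: NOP
Event 2 (INT 0): INT 0 arrives: push (MAIN, PC=1), enter IRQ0 at PC=0 (depth now 1)
Event 3 (EXEC): [IRQ0] PC=0: DEC 2 -> ACC=-2
Event 4 (EXEC): [IRQ0] PC=1: INC 1 -> ACC=-1

Answer: IRQ0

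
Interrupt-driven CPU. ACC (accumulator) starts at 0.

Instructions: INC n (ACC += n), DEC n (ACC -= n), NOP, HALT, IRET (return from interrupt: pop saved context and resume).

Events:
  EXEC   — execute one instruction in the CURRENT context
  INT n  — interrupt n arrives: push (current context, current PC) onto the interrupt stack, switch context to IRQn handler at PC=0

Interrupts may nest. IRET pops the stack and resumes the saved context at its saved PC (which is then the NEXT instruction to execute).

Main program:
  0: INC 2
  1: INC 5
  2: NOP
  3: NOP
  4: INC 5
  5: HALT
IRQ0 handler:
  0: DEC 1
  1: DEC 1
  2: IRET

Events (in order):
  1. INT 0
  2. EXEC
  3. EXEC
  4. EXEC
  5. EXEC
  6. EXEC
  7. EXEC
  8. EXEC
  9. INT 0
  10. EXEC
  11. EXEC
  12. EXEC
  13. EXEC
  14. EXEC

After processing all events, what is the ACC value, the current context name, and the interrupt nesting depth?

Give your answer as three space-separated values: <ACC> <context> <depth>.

Answer: 8 MAIN 0

Derivation:
Event 1 (INT 0): INT 0 arrives: push (MAIN, PC=0), enter IRQ0 at PC=0 (depth now 1)
Event 2 (EXEC): [IRQ0] PC=0: DEC 1 -> ACC=-1
Event 3 (EXEC): [IRQ0] PC=1: DEC 1 -> ACC=-2
Event 4 (EXEC): [IRQ0] PC=2: IRET -> resume MAIN at PC=0 (depth now 0)
Event 5 (EXEC): [MAIN] PC=0: INC 2 -> ACC=0
Event 6 (EXEC): [MAIN] PC=1: INC 5 -> ACC=5
Event 7 (EXEC): [MAIN] PC=2: NOP
Event 8 (EXEC): [MAIN] PC=3: NOP
Event 9 (INT 0): INT 0 arrives: push (MAIN, PC=4), enter IRQ0 at PC=0 (depth now 1)
Event 10 (EXEC): [IRQ0] PC=0: DEC 1 -> ACC=4
Event 11 (EXEC): [IRQ0] PC=1: DEC 1 -> ACC=3
Event 12 (EXEC): [IRQ0] PC=2: IRET -> resume MAIN at PC=4 (depth now 0)
Event 13 (EXEC): [MAIN] PC=4: INC 5 -> ACC=8
Event 14 (EXEC): [MAIN] PC=5: HALT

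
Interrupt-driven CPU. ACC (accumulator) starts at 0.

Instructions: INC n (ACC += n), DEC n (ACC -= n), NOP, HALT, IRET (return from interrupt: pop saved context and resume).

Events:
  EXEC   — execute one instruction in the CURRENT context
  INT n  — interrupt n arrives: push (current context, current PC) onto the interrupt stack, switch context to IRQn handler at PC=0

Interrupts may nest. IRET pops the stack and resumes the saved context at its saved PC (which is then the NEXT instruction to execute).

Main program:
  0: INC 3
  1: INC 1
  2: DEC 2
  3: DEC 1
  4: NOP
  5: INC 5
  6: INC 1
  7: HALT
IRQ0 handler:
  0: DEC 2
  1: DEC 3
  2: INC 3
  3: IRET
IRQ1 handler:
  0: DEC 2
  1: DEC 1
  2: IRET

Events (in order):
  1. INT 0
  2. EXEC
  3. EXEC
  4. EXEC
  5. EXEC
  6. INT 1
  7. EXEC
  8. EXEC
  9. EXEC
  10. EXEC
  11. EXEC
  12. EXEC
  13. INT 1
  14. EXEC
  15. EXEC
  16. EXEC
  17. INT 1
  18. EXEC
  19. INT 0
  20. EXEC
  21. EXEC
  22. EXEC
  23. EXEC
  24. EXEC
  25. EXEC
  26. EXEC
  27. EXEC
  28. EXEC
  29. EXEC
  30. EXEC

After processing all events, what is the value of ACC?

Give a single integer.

Event 1 (INT 0): INT 0 arrives: push (MAIN, PC=0), enter IRQ0 at PC=0 (depth now 1)
Event 2 (EXEC): [IRQ0] PC=0: DEC 2 -> ACC=-2
Event 3 (EXEC): [IRQ0] PC=1: DEC 3 -> ACC=-5
Event 4 (EXEC): [IRQ0] PC=2: INC 3 -> ACC=-2
Event 5 (EXEC): [IRQ0] PC=3: IRET -> resume MAIN at PC=0 (depth now 0)
Event 6 (INT 1): INT 1 arrives: push (MAIN, PC=0), enter IRQ1 at PC=0 (depth now 1)
Event 7 (EXEC): [IRQ1] PC=0: DEC 2 -> ACC=-4
Event 8 (EXEC): [IRQ1] PC=1: DEC 1 -> ACC=-5
Event 9 (EXEC): [IRQ1] PC=2: IRET -> resume MAIN at PC=0 (depth now 0)
Event 10 (EXEC): [MAIN] PC=0: INC 3 -> ACC=-2
Event 11 (EXEC): [MAIN] PC=1: INC 1 -> ACC=-1
Event 12 (EXEC): [MAIN] PC=2: DEC 2 -> ACC=-3
Event 13 (INT 1): INT 1 arrives: push (MAIN, PC=3), enter IRQ1 at PC=0 (depth now 1)
Event 14 (EXEC): [IRQ1] PC=0: DEC 2 -> ACC=-5
Event 15 (EXEC): [IRQ1] PC=1: DEC 1 -> ACC=-6
Event 16 (EXEC): [IRQ1] PC=2: IRET -> resume MAIN at PC=3 (depth now 0)
Event 17 (INT 1): INT 1 arrives: push (MAIN, PC=3), enter IRQ1 at PC=0 (depth now 1)
Event 18 (EXEC): [IRQ1] PC=0: DEC 2 -> ACC=-8
Event 19 (INT 0): INT 0 arrives: push (IRQ1, PC=1), enter IRQ0 at PC=0 (depth now 2)
Event 20 (EXEC): [IRQ0] PC=0: DEC 2 -> ACC=-10
Event 21 (EXEC): [IRQ0] PC=1: DEC 3 -> ACC=-13
Event 22 (EXEC): [IRQ0] PC=2: INC 3 -> ACC=-10
Event 23 (EXEC): [IRQ0] PC=3: IRET -> resume IRQ1 at PC=1 (depth now 1)
Event 24 (EXEC): [IRQ1] PC=1: DEC 1 -> ACC=-11
Event 25 (EXEC): [IRQ1] PC=2: IRET -> resume MAIN at PC=3 (depth now 0)
Event 26 (EXEC): [MAIN] PC=3: DEC 1 -> ACC=-12
Event 27 (EXEC): [MAIN] PC=4: NOP
Event 28 (EXEC): [MAIN] PC=5: INC 5 -> ACC=-7
Event 29 (EXEC): [MAIN] PC=6: INC 1 -> ACC=-6
Event 30 (EXEC): [MAIN] PC=7: HALT

Answer: -6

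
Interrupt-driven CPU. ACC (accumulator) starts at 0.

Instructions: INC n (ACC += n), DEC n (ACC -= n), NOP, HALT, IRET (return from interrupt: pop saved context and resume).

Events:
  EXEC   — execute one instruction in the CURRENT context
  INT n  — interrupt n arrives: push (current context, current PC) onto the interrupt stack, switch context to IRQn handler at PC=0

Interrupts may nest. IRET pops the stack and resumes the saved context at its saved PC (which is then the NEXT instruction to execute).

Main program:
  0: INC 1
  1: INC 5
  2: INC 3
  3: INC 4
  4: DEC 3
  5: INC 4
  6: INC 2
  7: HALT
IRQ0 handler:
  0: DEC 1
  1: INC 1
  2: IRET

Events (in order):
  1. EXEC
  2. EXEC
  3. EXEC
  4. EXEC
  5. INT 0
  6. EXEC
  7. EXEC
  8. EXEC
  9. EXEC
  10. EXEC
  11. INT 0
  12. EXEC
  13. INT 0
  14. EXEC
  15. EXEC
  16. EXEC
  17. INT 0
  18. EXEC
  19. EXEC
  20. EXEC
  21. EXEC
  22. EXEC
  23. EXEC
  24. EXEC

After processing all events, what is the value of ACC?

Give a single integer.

Answer: 16

Derivation:
Event 1 (EXEC): [MAIN] PC=0: INC 1 -> ACC=1
Event 2 (EXEC): [MAIN] PC=1: INC 5 -> ACC=6
Event 3 (EXEC): [MAIN] PC=2: INC 3 -> ACC=9
Event 4 (EXEC): [MAIN] PC=3: INC 4 -> ACC=13
Event 5 (INT 0): INT 0 arrives: push (MAIN, PC=4), enter IRQ0 at PC=0 (depth now 1)
Event 6 (EXEC): [IRQ0] PC=0: DEC 1 -> ACC=12
Event 7 (EXEC): [IRQ0] PC=1: INC 1 -> ACC=13
Event 8 (EXEC): [IRQ0] PC=2: IRET -> resume MAIN at PC=4 (depth now 0)
Event 9 (EXEC): [MAIN] PC=4: DEC 3 -> ACC=10
Event 10 (EXEC): [MAIN] PC=5: INC 4 -> ACC=14
Event 11 (INT 0): INT 0 arrives: push (MAIN, PC=6), enter IRQ0 at PC=0 (depth now 1)
Event 12 (EXEC): [IRQ0] PC=0: DEC 1 -> ACC=13
Event 13 (INT 0): INT 0 arrives: push (IRQ0, PC=1), enter IRQ0 at PC=0 (depth now 2)
Event 14 (EXEC): [IRQ0] PC=0: DEC 1 -> ACC=12
Event 15 (EXEC): [IRQ0] PC=1: INC 1 -> ACC=13
Event 16 (EXEC): [IRQ0] PC=2: IRET -> resume IRQ0 at PC=1 (depth now 1)
Event 17 (INT 0): INT 0 arrives: push (IRQ0, PC=1), enter IRQ0 at PC=0 (depth now 2)
Event 18 (EXEC): [IRQ0] PC=0: DEC 1 -> ACC=12
Event 19 (EXEC): [IRQ0] PC=1: INC 1 -> ACC=13
Event 20 (EXEC): [IRQ0] PC=2: IRET -> resume IRQ0 at PC=1 (depth now 1)
Event 21 (EXEC): [IRQ0] PC=1: INC 1 -> ACC=14
Event 22 (EXEC): [IRQ0] PC=2: IRET -> resume MAIN at PC=6 (depth now 0)
Event 23 (EXEC): [MAIN] PC=6: INC 2 -> ACC=16
Event 24 (EXEC): [MAIN] PC=7: HALT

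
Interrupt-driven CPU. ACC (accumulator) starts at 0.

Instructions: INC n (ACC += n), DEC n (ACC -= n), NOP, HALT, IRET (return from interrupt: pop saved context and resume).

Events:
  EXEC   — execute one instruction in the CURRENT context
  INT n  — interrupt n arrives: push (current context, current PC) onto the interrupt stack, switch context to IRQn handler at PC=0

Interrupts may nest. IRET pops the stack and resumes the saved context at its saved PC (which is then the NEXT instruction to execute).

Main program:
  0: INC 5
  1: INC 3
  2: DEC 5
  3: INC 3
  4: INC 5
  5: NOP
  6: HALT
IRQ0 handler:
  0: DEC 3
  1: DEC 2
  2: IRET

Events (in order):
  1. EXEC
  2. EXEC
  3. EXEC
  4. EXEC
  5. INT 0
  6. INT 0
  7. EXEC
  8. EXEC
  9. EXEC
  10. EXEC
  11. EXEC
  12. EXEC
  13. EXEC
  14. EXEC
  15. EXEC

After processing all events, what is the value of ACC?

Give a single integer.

Event 1 (EXEC): [MAIN] PC=0: INC 5 -> ACC=5
Event 2 (EXEC): [MAIN] PC=1: INC 3 -> ACC=8
Event 3 (EXEC): [MAIN] PC=2: DEC 5 -> ACC=3
Event 4 (EXEC): [MAIN] PC=3: INC 3 -> ACC=6
Event 5 (INT 0): INT 0 arrives: push (MAIN, PC=4), enter IRQ0 at PC=0 (depth now 1)
Event 6 (INT 0): INT 0 arrives: push (IRQ0, PC=0), enter IRQ0 at PC=0 (depth now 2)
Event 7 (EXEC): [IRQ0] PC=0: DEC 3 -> ACC=3
Event 8 (EXEC): [IRQ0] PC=1: DEC 2 -> ACC=1
Event 9 (EXEC): [IRQ0] PC=2: IRET -> resume IRQ0 at PC=0 (depth now 1)
Event 10 (EXEC): [IRQ0] PC=0: DEC 3 -> ACC=-2
Event 11 (EXEC): [IRQ0] PC=1: DEC 2 -> ACC=-4
Event 12 (EXEC): [IRQ0] PC=2: IRET -> resume MAIN at PC=4 (depth now 0)
Event 13 (EXEC): [MAIN] PC=4: INC 5 -> ACC=1
Event 14 (EXEC): [MAIN] PC=5: NOP
Event 15 (EXEC): [MAIN] PC=6: HALT

Answer: 1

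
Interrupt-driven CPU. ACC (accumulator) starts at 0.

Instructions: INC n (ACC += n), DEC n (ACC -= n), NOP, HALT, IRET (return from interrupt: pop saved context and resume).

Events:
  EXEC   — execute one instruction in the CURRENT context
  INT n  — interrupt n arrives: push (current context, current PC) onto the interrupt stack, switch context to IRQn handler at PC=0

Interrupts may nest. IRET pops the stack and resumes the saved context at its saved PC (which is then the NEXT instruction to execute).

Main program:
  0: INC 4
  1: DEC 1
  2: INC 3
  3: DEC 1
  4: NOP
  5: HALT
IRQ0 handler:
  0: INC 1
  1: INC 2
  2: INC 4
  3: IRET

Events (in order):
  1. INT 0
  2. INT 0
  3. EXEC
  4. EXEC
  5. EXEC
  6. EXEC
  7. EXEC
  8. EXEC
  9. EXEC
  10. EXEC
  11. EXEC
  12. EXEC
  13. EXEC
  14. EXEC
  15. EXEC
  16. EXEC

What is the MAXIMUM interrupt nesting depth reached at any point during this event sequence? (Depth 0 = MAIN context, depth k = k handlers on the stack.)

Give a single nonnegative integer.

Answer: 2

Derivation:
Event 1 (INT 0): INT 0 arrives: push (MAIN, PC=0), enter IRQ0 at PC=0 (depth now 1) [depth=1]
Event 2 (INT 0): INT 0 arrives: push (IRQ0, PC=0), enter IRQ0 at PC=0 (depth now 2) [depth=2]
Event 3 (EXEC): [IRQ0] PC=0: INC 1 -> ACC=1 [depth=2]
Event 4 (EXEC): [IRQ0] PC=1: INC 2 -> ACC=3 [depth=2]
Event 5 (EXEC): [IRQ0] PC=2: INC 4 -> ACC=7 [depth=2]
Event 6 (EXEC): [IRQ0] PC=3: IRET -> resume IRQ0 at PC=0 (depth now 1) [depth=1]
Event 7 (EXEC): [IRQ0] PC=0: INC 1 -> ACC=8 [depth=1]
Event 8 (EXEC): [IRQ0] PC=1: INC 2 -> ACC=10 [depth=1]
Event 9 (EXEC): [IRQ0] PC=2: INC 4 -> ACC=14 [depth=1]
Event 10 (EXEC): [IRQ0] PC=3: IRET -> resume MAIN at PC=0 (depth now 0) [depth=0]
Event 11 (EXEC): [MAIN] PC=0: INC 4 -> ACC=18 [depth=0]
Event 12 (EXEC): [MAIN] PC=1: DEC 1 -> ACC=17 [depth=0]
Event 13 (EXEC): [MAIN] PC=2: INC 3 -> ACC=20 [depth=0]
Event 14 (EXEC): [MAIN] PC=3: DEC 1 -> ACC=19 [depth=0]
Event 15 (EXEC): [MAIN] PC=4: NOP [depth=0]
Event 16 (EXEC): [MAIN] PC=5: HALT [depth=0]
Max depth observed: 2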